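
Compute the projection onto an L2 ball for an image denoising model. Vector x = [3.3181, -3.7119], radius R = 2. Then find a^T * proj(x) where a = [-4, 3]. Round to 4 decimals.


Step 1: Compute ||x|| (intermediates to 6 decimals).
||x|| = sqrt(3.3181^2 + (-3.7119)^2) = 4.978754
Step 2: Project.
Since ||x|| > R, scale = R/||x|| = 2/4.978754 = 0.401707, proj(x) = scale * x
proj(x) = [1.332904, -1.491096]
Step 3: Dot product.
a^T * proj(x) = -4*1.332904 + 3*(-1.491096) = -9.8049


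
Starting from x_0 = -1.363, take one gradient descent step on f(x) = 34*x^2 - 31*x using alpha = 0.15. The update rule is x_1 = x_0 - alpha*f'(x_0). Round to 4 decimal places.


We compute the gradient at x_0 and apply the update.
f'(x) = 68*x - 31
f'(-1.363) = 68*-1.363 - 31 = -123.684
x_1 = -1.363 - 0.15*-123.684 = 17.1896


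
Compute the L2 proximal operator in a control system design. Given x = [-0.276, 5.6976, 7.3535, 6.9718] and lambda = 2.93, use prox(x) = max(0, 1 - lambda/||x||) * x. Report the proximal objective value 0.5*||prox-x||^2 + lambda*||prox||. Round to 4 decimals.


Step 1: Compute ||x||.
||x|| = 11.6284
Step 2: Compute scaling factor.
scale = max(0, 1 - 2.93/11.6284) = 0.748
Step 3: prox(x) = [-0.2065, 4.262, 5.5006, 5.2151]
||prox(x)|| = 8.6984
Step 4: Proximal objective.
0.5*||prox-x||^2 = 4.2925
lambda*||prox|| = 25.4863
Total = 29.7786


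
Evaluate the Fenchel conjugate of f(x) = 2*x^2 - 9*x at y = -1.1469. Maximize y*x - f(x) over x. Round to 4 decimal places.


f*(y) = sup_x {y*x - a*x^2 - b*x} = sup_x {(y-b)*x - a*x^2}
FOC: (y - b) - 2a*x = 0 => x* = (y - b)/(2a)
x* = (-1.1469 + 9)/(2*2) = 1.9633
f*(-1.1469) = (y-b)^2/(4a) = (-1.1469 + 9)^2/(4*2)
= 61.6712/8 = 7.7089


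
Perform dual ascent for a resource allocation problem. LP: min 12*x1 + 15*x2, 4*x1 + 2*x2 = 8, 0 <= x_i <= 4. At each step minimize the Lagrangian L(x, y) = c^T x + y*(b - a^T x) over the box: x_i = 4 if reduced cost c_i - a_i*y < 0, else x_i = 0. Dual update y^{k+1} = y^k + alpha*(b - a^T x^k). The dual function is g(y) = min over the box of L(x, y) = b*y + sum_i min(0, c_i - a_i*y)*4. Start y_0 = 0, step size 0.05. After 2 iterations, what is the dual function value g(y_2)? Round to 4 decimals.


Dual ascent for LP: min 12*x1 + 15*x2, 4*x1 + 2*x2 = 8, 0 <= x_i <= 4
Step 1: y^k = 0.0, reduced costs: (12.0, 15.0)
  x^k = (0.0, 0.0), subgradient = b - a^T x = 8.0
  y^{k+1} = 0.0 + 0.05*8.0 = 0.4
Step 2: y^k = 0.4, reduced costs: (10.4, 14.2)
  x^k = (0.0, 0.0), subgradient = b - a^T x = 8.0
  y^{k+1} = 0.4 + 0.05*8.0 = 0.8
Dual objective at y_2 = 0.8: reduced costs (8.8, 13.4), box minimizer x = (0.0, 0.0)
g(y_2) = b*y + (c1 - a1*y)*x1 + (c2 - a2*y)*x2 = 8*0.8 + 8.8*0.0 + 13.4*0.0 = 6.4 + 0.0 + 0.0 = 6.4


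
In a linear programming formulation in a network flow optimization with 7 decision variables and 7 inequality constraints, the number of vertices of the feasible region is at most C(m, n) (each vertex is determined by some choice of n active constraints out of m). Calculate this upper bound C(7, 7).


Each vertex corresponds to some choice of n active constraints out of m, so the number of vertices is at most C(m, n) = m! / (n!(m-n)!).
m = 7, n = 7
Numerator: 7 * 6 * 5 * 4 * 3 * 2 * 1
Denominator: 7! = 5040
C(7, 7) = 1


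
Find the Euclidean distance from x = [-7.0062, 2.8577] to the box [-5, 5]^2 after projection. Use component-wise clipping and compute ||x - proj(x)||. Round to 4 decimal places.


Project each component onto [-5, 5].
clip(-7.0062) = -5.0, clip(2.8577) = 2.8577
Projection = [-5.0, 2.8577]
Squared diffs: [4.0248, 0.0]
Distance = sqrt(4.0248) = 2.0062


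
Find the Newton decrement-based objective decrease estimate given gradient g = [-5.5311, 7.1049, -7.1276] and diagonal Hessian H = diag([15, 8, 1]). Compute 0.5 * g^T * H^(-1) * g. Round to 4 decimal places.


Step 1: H is diagonal, so H^(-1) * g = [-0.3687, 0.8881, -7.1276].
Step 2: g^T H^(-1) g = sum_i g_i^2 / H_ii
  = (-5.5311)^2/15 + (7.1049)^2/8 + (-7.1276)^2/1
  = 2.0395 + 6.31 + 50.8027 = 59.1522
Step 3: Objective decrease = 0.5 * g^T H^(-1) g = 29.5761


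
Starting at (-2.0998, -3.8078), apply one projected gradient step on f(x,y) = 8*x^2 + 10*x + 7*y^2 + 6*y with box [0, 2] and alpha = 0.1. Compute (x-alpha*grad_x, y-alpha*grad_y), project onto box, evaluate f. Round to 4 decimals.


Step 1: Compute gradient at (-2.0998, -3.8078).
grad_x = 2*8*-2.0998 + 10 = -23.5968
grad_y = 2*7*-3.8078 + 6 = -47.3092
Step 2: Gradient step.
x_raw = -2.0998 - 0.1*-23.5968 = 0.2599
y_raw = -3.8078 - 0.1*-47.3092 = 0.9231
Step 3: Project onto [0, 2].
x_proj = clip(0.2599) = 0.2599
y_proj = clip(0.9231) = 0.9231
Step 4: Evaluate f.
f(0.2599, 0.9231) = 14.6429


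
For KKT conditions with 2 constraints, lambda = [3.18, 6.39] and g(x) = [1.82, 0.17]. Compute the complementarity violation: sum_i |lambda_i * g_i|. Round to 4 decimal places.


KKT complementary slackness check:
lambda_1 * g_1 = 3.18 * 1.82 = 5.7876
lambda_2 * g_2 = 6.39 * 0.17 = 1.0863
Total violation = 5.7876 + 1.0863 = 6.8739


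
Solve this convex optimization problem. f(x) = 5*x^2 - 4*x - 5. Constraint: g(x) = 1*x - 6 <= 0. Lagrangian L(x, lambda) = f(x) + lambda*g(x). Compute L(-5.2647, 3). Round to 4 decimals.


Step 1: Evaluate f(x).
f(-5.2647) = 5*(-5.2647)^2 - 4*(-5.2647) - 5 = 154.6441
Step 2: Evaluate g(x).
g(-5.2647) = 1*-5.2647 - 6 = -11.2647
Step 3: Compute Lagrangian.
L = 154.6441 + 3*-11.2647 = 120.85


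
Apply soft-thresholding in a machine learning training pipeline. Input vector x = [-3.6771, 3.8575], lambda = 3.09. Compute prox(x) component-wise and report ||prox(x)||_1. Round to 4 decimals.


Soft-thresholding with lambda = 3.09:
prox(-3.6771) = sign(-3.6771)*max(|-3.6771| - 3.09, 0) = -0.5871
prox(3.8575) = sign(3.8575)*max(|3.8575| - 3.09, 0) = 0.7675
prox(x) = [-0.5871, 0.7675]
||prox(x)||_1 = 0.5871 + 0.7675 = 1.3546


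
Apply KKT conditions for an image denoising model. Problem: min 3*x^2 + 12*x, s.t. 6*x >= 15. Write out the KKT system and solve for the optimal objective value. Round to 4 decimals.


Step 1: Try lambda = 0 (constraint inactive).
x_unc = -12/(2*3) = -2.0
Check: 6*-2.0 = -12.0 < 15 -- violated!
Step 2: Constraint must be active: 6*x = 15
x* = 15/6 = 2.5
lambda = (2*3*2.5 + 12)/6 = 4.5
Step 3: Compute optimal value.
f(x*) = 3*2.5^2 + 12*2.5 = 48.75


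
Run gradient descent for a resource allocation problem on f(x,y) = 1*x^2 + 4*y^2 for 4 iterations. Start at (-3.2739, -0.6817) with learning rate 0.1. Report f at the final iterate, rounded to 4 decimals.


Gradient descent on f(x,y) = 1*x^2 + 4*y^2.
Starting point: (-3.2739, -0.6817), alpha = 0.1
Step 1: grad_x = 2*1*-3.2739 = -6.5478, grad_y = 2*4*-0.6817 = -5.4536
  x_1 = -3.2739 - 0.1*-6.5478 = -2.6191
  y_1 = -0.6817 - 0.1*-5.4536 = -0.1363
Step 2: grad_x = 2*1*-2.6191 = -5.2382, grad_y = 2*4*-0.1363 = -1.0907
  x_2 = -2.6191 - 0.1*-5.2382 = -2.0953
  y_2 = -0.1363 - 0.1*-1.0907 = -0.0273
Step 3: grad_x = 2*1*-2.0953 = -4.1906, grad_y = 2*4*-0.0273 = -0.2181
  x_3 = -2.0953 - 0.1*-4.1906 = -1.6762
  y_3 = -0.0273 - 0.1*-0.2181 = -0.0055
Step 4: grad_x = 2*1*-1.6762 = -3.3525, grad_y = 2*4*-0.0055 = -0.0436
  x_4 = -1.6762 - 0.1*-3.3525 = -1.341
  y_4 = -0.0055 - 0.1*-0.0436 = -0.0011
f(-1.341, -0.0011) = 1*(-1.341)^2 + 4*(-0.0011)^2 = 1.7983


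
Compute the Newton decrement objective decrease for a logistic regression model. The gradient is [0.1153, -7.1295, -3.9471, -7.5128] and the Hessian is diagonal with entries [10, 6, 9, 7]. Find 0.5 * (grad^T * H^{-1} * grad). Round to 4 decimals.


Step 1: H is diagonal, so H^(-1) * g = [0.0115, -1.1883, -0.4386, -1.0733].
Step 2: g^T H^(-1) g = sum_i g_i^2 / H_ii
  = (0.1153)^2/10 + (-7.1295)^2/6 + (-3.9471)^2/9 + (-7.5128)^2/7
  = 0.0013 + 8.4716 + 1.7311 + 8.0632 = 18.2672
Step 3: Objective decrease = 0.5 * g^T H^(-1) g = 9.1336


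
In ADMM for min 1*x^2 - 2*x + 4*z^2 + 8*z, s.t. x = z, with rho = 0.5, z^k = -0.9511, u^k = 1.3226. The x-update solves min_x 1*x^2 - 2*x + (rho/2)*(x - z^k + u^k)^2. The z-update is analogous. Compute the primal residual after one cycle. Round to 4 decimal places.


ADMM iteration with rho = 0.5, z^k = -0.9511, u^k = 1.3226
Step 1: x-update.
Minimize 1*x^2 - 2*x + (0.5/2)*(x + 0.9511 + 1.3226)^2
FOC: (2*1 + 0.5)*x = 2 + 0.5*(-0.9511 - 1.3226)
x^{k+1} = 0.3453
Step 2: z-update.
Minimize 4*z^2 + 8*z + (0.5/2)*(0.3453 - z + 1.3226)^2
FOC: (2*4 + 0.5)*z = -8 + 0.5*(0.3453 + 1.3226)
z^{k+1} = -0.8431
Step 3: u-update.
u^{k+1} = 1.3226 + 0.3453 + 0.8431 = 2.5109
Step 4: Primal residual = |0.3453 + 0.8431| = 1.1883


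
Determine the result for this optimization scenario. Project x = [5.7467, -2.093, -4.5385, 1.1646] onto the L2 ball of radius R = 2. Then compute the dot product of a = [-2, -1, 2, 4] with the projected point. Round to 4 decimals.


Step 1: Compute ||x|| (intermediates to 6 decimals).
||x|| = sqrt(5.7467^2 + (-2.093)^2 + (-4.5385)^2 + 1.1646^2) = 7.704511
Step 2: Project.
Since ||x|| > R, scale = R/||x|| = 2/7.704511 = 0.259588, proj(x) = scale * x
proj(x) = [1.491774, -0.543318, -1.17814, 0.302316]
Step 3: Dot product.
a^T * proj(x) = -2*1.491774 - 1*(-0.543318) + 2*(-1.17814) + 4*0.302316 = -3.5872


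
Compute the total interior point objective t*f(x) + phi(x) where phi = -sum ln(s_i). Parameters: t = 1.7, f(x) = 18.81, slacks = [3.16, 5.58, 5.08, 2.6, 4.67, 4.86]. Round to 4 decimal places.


Step 1: Compute log-barrier.
ln values: [1.1506, 1.7192, 1.6253, 0.9555, 1.5412, 1.581]
phi = -(1.1506 + 1.7192 + 1.6253 + 0.9555 + 1.5412 + 1.581) = -8.5728
Step 2: Compute augmented objective.
t*f(x) = 1.7*18.81 = 31.977
Total = 31.977 - 8.5728 = 23.4042


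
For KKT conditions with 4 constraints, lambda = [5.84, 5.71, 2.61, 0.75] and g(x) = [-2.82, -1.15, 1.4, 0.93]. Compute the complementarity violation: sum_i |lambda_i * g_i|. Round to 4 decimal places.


KKT complementary slackness check:
lambda_1 * g_1 = 5.84 * -2.82 = -16.4688
lambda_2 * g_2 = 5.71 * -1.15 = -6.5665
lambda_3 * g_3 = 2.61 * 1.4 = 3.654
lambda_4 * g_4 = 0.75 * 0.93 = 0.6975
Total violation = 16.4688 + 6.5665 + 3.654 + 0.6975 = 27.3868


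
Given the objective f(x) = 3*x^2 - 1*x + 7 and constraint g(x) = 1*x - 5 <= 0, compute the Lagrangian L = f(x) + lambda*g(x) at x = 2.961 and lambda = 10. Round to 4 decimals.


Step 1: Evaluate f(x).
f(2.961) = 3*2.961^2 - 1*2.961 + 7 = 30.3416
Step 2: Evaluate g(x).
g(2.961) = 1*2.961 - 5 = -2.039
Step 3: Compute Lagrangian.
L = 30.3416 + 10*-2.039 = 9.9516


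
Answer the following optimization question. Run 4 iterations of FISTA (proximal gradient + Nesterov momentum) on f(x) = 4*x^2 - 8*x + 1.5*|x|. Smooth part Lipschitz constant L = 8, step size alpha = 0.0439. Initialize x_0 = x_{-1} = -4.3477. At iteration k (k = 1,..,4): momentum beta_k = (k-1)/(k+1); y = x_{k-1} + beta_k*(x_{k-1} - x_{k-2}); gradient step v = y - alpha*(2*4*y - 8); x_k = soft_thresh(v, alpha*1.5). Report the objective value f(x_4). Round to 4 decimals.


FISTA on f(x) = 4*x^2 - 8*x + 1.5*|x|
L = 8, alpha = 0.0439
Iteration 1: beta = 0.0, y = -4.3477 + 0.0*(-4.3477 + 4.3477) = -4.3477
  grad(y) = -42.7816, v = y - alpha*grad = -2.4696
  prox(v) = soft_thresh(-2.4696, 0.0659) = -2.4037
Iteration 2: beta = 0.3333, y = -2.4037 + 0.3333*(-2.4037 + 4.3477) = -1.7558
  grad(y) = -22.046, v = y - alpha*grad = -0.7879
  prox(v) = soft_thresh(-0.7879, 0.0659) = -0.7221
Iteration 3: beta = 0.5, y = -0.7221 + 0.5*(-0.7221 + 2.4037) = 0.1187
  grad(y) = -7.05, v = y - alpha*grad = 0.4282
  prox(v) = soft_thresh(0.4282, 0.0659) = 0.3624
Iteration 4: beta = 0.6, y = 0.3624 + 0.6*(0.3624 + 0.7221) = 1.0131
  grad(y) = 0.1046, v = y - alpha*grad = 1.0085
  prox(v) = soft_thresh(1.0085, 0.0659) = 0.9426
f(x_4) = 4*0.9426^2 - 8*0.9426 + 1.5*|0.9426| = -2.5729


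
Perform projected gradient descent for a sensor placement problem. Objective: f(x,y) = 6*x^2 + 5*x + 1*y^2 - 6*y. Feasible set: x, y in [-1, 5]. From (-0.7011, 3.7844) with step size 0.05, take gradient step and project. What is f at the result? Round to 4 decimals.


Step 1: Compute gradient at (-0.7011, 3.7844).
grad_x = 2*6*-0.7011 + 5 = -3.4132
grad_y = 2*1*3.7844 - 6 = 1.5688
Step 2: Gradient step.
x_raw = -0.7011 - 0.05*-3.4132 = -0.5304
y_raw = 3.7844 - 0.05*1.5688 = 3.706
Step 3: Project onto [-1, 5].
x_proj = clip(-0.5304) = -0.5304
y_proj = clip(3.706) = 3.706
Step 4: Evaluate f.
f(-0.5304, 3.706) = -9.4656


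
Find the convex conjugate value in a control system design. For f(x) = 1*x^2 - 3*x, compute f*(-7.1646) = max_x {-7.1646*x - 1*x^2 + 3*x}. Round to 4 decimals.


f*(y) = sup_x {y*x - a*x^2 - b*x} = sup_x {(y-b)*x - a*x^2}
FOC: (y - b) - 2a*x = 0 => x* = (y - b)/(2a)
x* = (-7.1646 + 3)/(2*1) = -2.0823
f*(-7.1646) = (y-b)^2/(4a) = (-7.1646 + 3)^2/(4*1)
= 17.3439/4 = 4.336


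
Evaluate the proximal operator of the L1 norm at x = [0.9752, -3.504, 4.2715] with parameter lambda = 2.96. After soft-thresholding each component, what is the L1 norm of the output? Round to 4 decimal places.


Soft-thresholding with lambda = 2.96:
prox(0.9752) = sign(0.9752)*max(|0.9752| - 2.96, 0) = 0.0
prox(-3.504) = sign(-3.504)*max(|-3.504| - 2.96, 0) = -0.544
prox(4.2715) = sign(4.2715)*max(|4.2715| - 2.96, 0) = 1.3115
prox(x) = [0.0, -0.544, 1.3115]
||prox(x)||_1 = 0.0 + 0.544 + 1.3115 = 1.8555


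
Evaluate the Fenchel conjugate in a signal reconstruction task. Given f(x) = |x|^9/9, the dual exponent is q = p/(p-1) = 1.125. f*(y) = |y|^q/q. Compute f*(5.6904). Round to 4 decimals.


The conjugate exponent q satisfies 1/p + 1/q = 1.
p = 9, so q = 9/(9 - 1) = 1.125
|y|^q = 5.6904^1.125 = 7.0719
f*(5.6904) = 7.0719 / 1.125 = 6.2861


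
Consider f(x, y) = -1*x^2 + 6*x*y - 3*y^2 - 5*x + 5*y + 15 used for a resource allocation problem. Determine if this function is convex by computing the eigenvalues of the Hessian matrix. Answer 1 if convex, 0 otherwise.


The Hessian of f(x,y) = -1*x^2 + 6*x*y - 3*y^2 - 5*x + 5*y + 15 is:
H = [[-2, 6], [6, -6]]
Trace = -2 - 6 = -8
Determinant = -2*-6 - (6)^2 = -24
Discriminant = (-8)^2 - 4*-24 = 160.0
Eigenvalues: lambda_1 = -10.3246, lambda_2 = 2.3246
The function is not convex.

0


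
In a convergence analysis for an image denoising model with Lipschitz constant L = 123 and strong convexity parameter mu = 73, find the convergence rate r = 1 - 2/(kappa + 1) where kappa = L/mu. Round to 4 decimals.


Step 1: Compute the condition number.
kappa = L/mu = 123/73 = 1.6849
Step 2: Compute the convergence rate.
r = 1 - 2/(kappa + 1) = 1 - 2*mu/(L + mu) = (L - mu)/(L + mu) = 50/196 = 0.2551


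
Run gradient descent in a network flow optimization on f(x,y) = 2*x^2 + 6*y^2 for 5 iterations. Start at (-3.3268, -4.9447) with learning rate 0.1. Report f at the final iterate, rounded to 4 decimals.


Gradient descent on f(x,y) = 2*x^2 + 6*y^2.
Starting point: (-3.3268, -4.9447), alpha = 0.1
Step 1: grad_x = 2*2*-3.3268 = -13.3072, grad_y = 2*6*-4.9447 = -59.3364
  x_1 = -3.3268 - 0.1*-13.3072 = -1.9961
  y_1 = -4.9447 - 0.1*-59.3364 = 0.9889
Step 2: grad_x = 2*2*-1.9961 = -7.9843, grad_y = 2*6*0.9889 = 11.8673
  x_2 = -1.9961 - 0.1*-7.9843 = -1.1976
  y_2 = 0.9889 - 0.1*11.8673 = -0.1978
Step 3: grad_x = 2*2*-1.1976 = -4.7906, grad_y = 2*6*-0.1978 = -2.3735
  x_3 = -1.1976 - 0.1*-4.7906 = -0.7186
  y_3 = -0.1978 - 0.1*-2.3735 = 0.0396
Step 4: grad_x = 2*2*-0.7186 = -2.8744, grad_y = 2*6*0.0396 = 0.4747
  x_4 = -0.7186 - 0.1*-2.8744 = -0.4312
  y_4 = 0.0396 - 0.1*0.4747 = -0.0079
Step 5: grad_x = 2*2*-0.4312 = -1.7246, grad_y = 2*6*-0.0079 = -0.0949
  x_5 = -0.4312 - 0.1*-1.7246 = -0.2587
  y_5 = -0.0079 - 0.1*-0.0949 = 0.0016
f(-0.2587, 0.0016) = 2*(-0.2587)^2 + 6*0.0016^2 = 0.1339


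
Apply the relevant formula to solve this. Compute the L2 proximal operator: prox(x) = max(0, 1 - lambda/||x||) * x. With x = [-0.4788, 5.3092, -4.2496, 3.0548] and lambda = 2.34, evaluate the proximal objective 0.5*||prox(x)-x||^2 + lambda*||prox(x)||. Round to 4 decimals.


Step 1: Compute ||x||.
||x|| = 7.4705
Step 2: Compute scaling factor.
scale = max(0, 1 - 2.34/7.4705) = 0.6868
Step 3: prox(x) = [-0.3288, 3.6462, -2.9185, 2.0979]
||prox(x)|| = 5.1305
Step 4: Proximal objective.
0.5*||prox-x||^2 = 2.7378
lambda*||prox|| = 12.0054
Total = 14.7431


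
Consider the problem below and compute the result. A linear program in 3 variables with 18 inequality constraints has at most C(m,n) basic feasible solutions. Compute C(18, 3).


Each vertex corresponds to some choice of n active constraints out of m, so the number of vertices is at most C(m, n) = m! / (n!(m-n)!).
m = 18, n = 3
Numerator: 18 * 17 * 16
Denominator: 3! = 6
C(18, 3) = 816


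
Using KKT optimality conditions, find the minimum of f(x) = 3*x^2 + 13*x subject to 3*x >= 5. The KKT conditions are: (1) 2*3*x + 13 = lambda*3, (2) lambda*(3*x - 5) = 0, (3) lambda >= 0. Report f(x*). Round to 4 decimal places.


Step 1: Try lambda = 0 (constraint inactive).
x_unc = -13/(2*3) = -2.1667
Check: 3*-2.1667 = -6.5001 < 5 -- violated!
Step 2: Constraint must be active: 3*x = 5
x* = 5/3 = 1.6667 (rounded; the exact value 5/3 is used below)
lambda = (2*3*(5/3) + 13)/3 = 7.6667
Step 3: Compute optimal value.
f(x*) = 3*(5/3)^2 + 13*(5/3) = 30.0


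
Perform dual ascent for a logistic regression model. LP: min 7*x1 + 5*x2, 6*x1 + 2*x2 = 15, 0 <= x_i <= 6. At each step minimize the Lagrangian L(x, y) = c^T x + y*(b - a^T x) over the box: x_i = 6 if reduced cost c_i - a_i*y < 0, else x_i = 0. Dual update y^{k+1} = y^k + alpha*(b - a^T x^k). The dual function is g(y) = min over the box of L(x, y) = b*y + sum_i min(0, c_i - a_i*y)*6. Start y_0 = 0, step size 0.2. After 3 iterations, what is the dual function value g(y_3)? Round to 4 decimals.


Dual ascent for LP: min 7*x1 + 5*x2, 6*x1 + 2*x2 = 15, 0 <= x_i <= 6
Step 1: y^k = 0.0, reduced costs: (7.0, 5.0)
  x^k = (0.0, 0.0), subgradient = b - a^T x = 15.0
  y^{k+1} = 0.0 + 0.2*15.0 = 3.0
Step 2: y^k = 3.0, reduced costs: (-11.0, -1.0)
  x^k = (6.0, 6.0), subgradient = b - a^T x = -33.0
  y^{k+1} = 3.0 + 0.2*-33.0 = -3.6
Step 3: y^k = -3.6, reduced costs: (28.6, 12.2)
  x^k = (0.0, 0.0), subgradient = b - a^T x = 15.0
  y^{k+1} = -3.6 + 0.2*15.0 = -0.6
Dual objective at y_3 = -0.6: reduced costs (10.6, 6.2), box minimizer x = (0.0, 0.0)
g(y_3) = b*y + (c1 - a1*y)*x1 + (c2 - a2*y)*x2 = 15*(-0.6) + 10.6*0.0 + 6.2*0.0 = -9.0 + 0.0 + 0.0 = -9.0


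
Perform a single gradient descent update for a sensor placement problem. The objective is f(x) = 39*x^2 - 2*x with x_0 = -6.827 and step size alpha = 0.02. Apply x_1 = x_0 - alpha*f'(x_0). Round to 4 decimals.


We compute the gradient at x_0 and apply the update.
f'(x) = 78*x - 2
f'(-6.827) = 78*-6.827 - 2 = -534.506
x_1 = -6.827 - 0.02*-534.506 = 3.8631


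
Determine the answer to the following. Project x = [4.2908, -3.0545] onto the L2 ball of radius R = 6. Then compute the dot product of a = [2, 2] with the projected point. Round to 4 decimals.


Step 1: Compute ||x|| (intermediates to 6 decimals).
||x|| = sqrt(4.2908^2 + (-3.0545)^2) = 5.266966
Step 2: Project.
Since ||x|| <= R, proj = x (no scaling needed).
proj(x) = [4.2908, -3.0545]
Step 3: Dot product.
a^T * proj(x) = 2*4.2908 + 2*(-3.0545) = 2.4726


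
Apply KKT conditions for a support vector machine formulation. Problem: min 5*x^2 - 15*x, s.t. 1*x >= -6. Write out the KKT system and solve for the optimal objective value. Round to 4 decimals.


Step 1: Try lambda = 0 (constraint inactive).
Stationarity: 2*5*x - 15 = 0
x* = 15/(2*5) = 1.5
Check constraint: 1*1.5 = 1.5 >= -6 -- satisfied.
Step 2: Compute optimal value.
f(x*) = 5*1.5^2 - 15*1.5 = -11.25


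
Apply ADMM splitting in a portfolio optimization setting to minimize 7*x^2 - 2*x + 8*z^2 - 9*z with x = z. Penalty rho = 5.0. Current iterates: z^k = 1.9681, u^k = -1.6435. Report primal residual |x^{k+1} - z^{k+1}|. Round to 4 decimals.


ADMM iteration with rho = 5.0, z^k = 1.9681, u^k = -1.6435
Step 1: x-update.
Minimize 7*x^2 - 2*x + (5.0/2)*(x - 1.9681 - 1.6435)^2
FOC: (2*7 + 5.0)*x = 2 + 5.0*(1.9681 + 1.6435)
x^{k+1} = 1.0557
Step 2: z-update.
Minimize 8*z^2 - 9*z + (5.0/2)*(1.0557 - z - 1.6435)^2
FOC: (2*8 + 5.0)*z = 9 + 5.0*(1.0557 - 1.6435)
z^{k+1} = 0.2886
Step 3: u-update.
u^{k+1} = -1.6435 + 1.0557 - 0.2886 = -0.8764
Step 4: Primal residual = |1.0557 - 0.2886| = 0.7671


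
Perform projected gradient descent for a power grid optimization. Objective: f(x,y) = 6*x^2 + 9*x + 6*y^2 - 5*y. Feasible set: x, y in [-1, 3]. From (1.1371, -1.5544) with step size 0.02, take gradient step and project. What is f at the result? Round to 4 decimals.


Step 1: Compute gradient at (1.1371, -1.5544).
grad_x = 2*6*1.1371 + 9 = 22.6452
grad_y = 2*6*-1.5544 - 5 = -23.6528
Step 2: Gradient step.
x_raw = 1.1371 - 0.02*22.6452 = 0.6842
y_raw = -1.5544 - 0.02*-23.6528 = -1.0813
Step 3: Project onto [-1, 3].
x_proj = clip(0.6842) = 0.6842
y_proj = clip(-1.0813) = -1.0
Step 4: Evaluate f.
f(0.6842, -1.0) = 19.9665


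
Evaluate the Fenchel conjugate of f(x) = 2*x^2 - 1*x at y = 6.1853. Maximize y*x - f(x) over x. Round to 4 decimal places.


f*(y) = sup_x {y*x - a*x^2 - b*x} = sup_x {(y-b)*x - a*x^2}
FOC: (y - b) - 2a*x = 0 => x* = (y - b)/(2a)
x* = (6.1853 + 1)/(2*2) = 1.7963
f*(6.1853) = (y-b)^2/(4a) = (6.1853 + 1)^2/(4*2)
= 51.6285/8 = 6.4536


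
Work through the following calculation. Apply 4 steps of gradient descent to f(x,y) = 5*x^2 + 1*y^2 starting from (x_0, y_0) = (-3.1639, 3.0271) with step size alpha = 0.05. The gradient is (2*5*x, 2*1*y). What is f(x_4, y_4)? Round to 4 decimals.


Gradient descent on f(x,y) = 5*x^2 + 1*y^2.
Starting point: (-3.1639, 3.0271), alpha = 0.05
Step 1: grad_x = 2*5*-3.1639 = -31.639, grad_y = 2*1*3.0271 = 6.0542
  x_1 = -3.1639 - 0.05*-31.639 = -1.582
  y_1 = 3.0271 - 0.05*6.0542 = 2.7244
Step 2: grad_x = 2*5*-1.582 = -15.8195, grad_y = 2*1*2.7244 = 5.4488
  x_2 = -1.582 - 0.05*-15.8195 = -0.791
  y_2 = 2.7244 - 0.05*5.4488 = 2.452
Step 3: grad_x = 2*5*-0.791 = -7.9098, grad_y = 2*1*2.452 = 4.9039
  x_3 = -0.791 - 0.05*-7.9098 = -0.3955
  y_3 = 2.452 - 0.05*4.9039 = 2.2068
Step 4: grad_x = 2*5*-0.3955 = -3.9549, grad_y = 2*1*2.2068 = 4.4135
  x_4 = -0.3955 - 0.05*-3.9549 = -0.1977
  y_4 = 2.2068 - 0.05*4.4135 = 1.9861
f(-0.1977, 1.9861) = 5*(-0.1977)^2 + 1*1.9861^2 = 4.14


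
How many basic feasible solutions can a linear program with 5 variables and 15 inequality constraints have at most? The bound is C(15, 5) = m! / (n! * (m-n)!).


Each vertex corresponds to some choice of n active constraints out of m, so the number of vertices is at most C(m, n) = m! / (n!(m-n)!).
m = 15, n = 5
Numerator: 15 * 14 * 13 * 12 * 11
Denominator: 5! = 120
C(15, 5) = 3003


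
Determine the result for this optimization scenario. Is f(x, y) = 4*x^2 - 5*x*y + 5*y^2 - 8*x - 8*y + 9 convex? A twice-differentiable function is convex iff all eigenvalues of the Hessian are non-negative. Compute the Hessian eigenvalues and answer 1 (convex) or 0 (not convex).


The Hessian of f(x,y) = 4*x^2 - 5*x*y + 5*y^2 - 8*x - 8*y + 9 is:
H = [[8, -5], [-5, 10]]
Trace = 8 + 10 = 18
Determinant = 8*10 - (-5)^2 = 55
Discriminant = (18)^2 - 4*55 = 104.0
Eigenvalues: lambda_1 = 3.901, lambda_2 = 14.099
The function is convex.

1


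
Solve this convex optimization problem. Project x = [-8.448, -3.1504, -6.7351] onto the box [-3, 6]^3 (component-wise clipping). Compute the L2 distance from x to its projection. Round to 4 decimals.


Project each component onto [-3, 6].
clip(-8.448) = -3.0, clip(-3.1504) = -3.0, clip(-6.7351) = -3.0
Projection = [-3.0, -3.0, -3.0]
Squared diffs: [29.6807, 0.0226, 13.951]
Distance = sqrt(43.6543) = 6.6071


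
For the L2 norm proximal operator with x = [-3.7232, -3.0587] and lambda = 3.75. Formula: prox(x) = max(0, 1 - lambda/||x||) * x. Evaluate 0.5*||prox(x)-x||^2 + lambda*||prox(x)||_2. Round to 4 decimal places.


Step 1: Compute ||x||.
||x|| = 4.8185
Step 2: Compute scaling factor.
scale = max(0, 1 - 3.75/4.8185) = 0.2217
Step 3: prox(x) = [-0.8256, -0.6783]
||prox(x)|| = 1.0685
Step 4: Proximal objective.
0.5*||prox-x||^2 = 7.0313
lambda*||prox|| = 4.0069
Total = 11.0381


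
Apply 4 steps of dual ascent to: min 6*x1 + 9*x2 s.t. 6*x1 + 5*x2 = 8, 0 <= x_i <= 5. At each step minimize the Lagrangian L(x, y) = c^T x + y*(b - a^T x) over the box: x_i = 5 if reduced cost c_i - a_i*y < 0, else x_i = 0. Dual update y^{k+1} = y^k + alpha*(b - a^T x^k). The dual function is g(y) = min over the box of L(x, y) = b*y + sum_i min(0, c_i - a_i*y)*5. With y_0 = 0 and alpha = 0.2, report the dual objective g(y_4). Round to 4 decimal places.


Dual ascent for LP: min 6*x1 + 9*x2, 6*x1 + 5*x2 = 8, 0 <= x_i <= 5
Step 1: y^k = 0.0, reduced costs: (6.0, 9.0)
  x^k = (0.0, 0.0), subgradient = b - a^T x = 8.0
  y^{k+1} = 0.0 + 0.2*8.0 = 1.6
Step 2: y^k = 1.6, reduced costs: (-3.6, 1.0)
  x^k = (5.0, 0.0), subgradient = b - a^T x = -22.0
  y^{k+1} = 1.6 + 0.2*-22.0 = -2.8
Step 3: y^k = -2.8, reduced costs: (22.8, 23.0)
  x^k = (0.0, 0.0), subgradient = b - a^T x = 8.0
  y^{k+1} = -2.8 + 0.2*8.0 = -1.2
Step 4: y^k = -1.2, reduced costs: (13.2, 15.0)
  x^k = (0.0, 0.0), subgradient = b - a^T x = 8.0
  y^{k+1} = -1.2 + 0.2*8.0 = 0.4
Dual objective at y_4 = 0.4: reduced costs (3.6, 7.0), box minimizer x = (0.0, 0.0)
g(y_4) = b*y + (c1 - a1*y)*x1 + (c2 - a2*y)*x2 = 8*0.4 + 3.6*0.0 + 7.0*0.0 = 3.2 + 0.0 + 0.0 = 3.2


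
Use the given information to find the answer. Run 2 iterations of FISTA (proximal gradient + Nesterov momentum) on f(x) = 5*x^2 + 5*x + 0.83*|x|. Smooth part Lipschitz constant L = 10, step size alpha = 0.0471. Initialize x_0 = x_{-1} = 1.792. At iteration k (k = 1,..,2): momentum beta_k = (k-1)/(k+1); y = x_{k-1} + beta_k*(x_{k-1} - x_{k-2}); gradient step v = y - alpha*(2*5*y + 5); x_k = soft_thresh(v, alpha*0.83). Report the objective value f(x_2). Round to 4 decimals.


FISTA on f(x) = 5*x^2 + 5*x + 0.83*|x|
L = 10, alpha = 0.0471
Iteration 1: beta = 0.0, y = 1.792 + 0.0*(1.792 - 1.792) = 1.792
  grad(y) = 22.92, v = y - alpha*grad = 0.7125
  prox(v) = soft_thresh(0.7125, 0.0391) = 0.6734
Iteration 2: beta = 0.3333, y = 0.6734 + 0.3333*(0.6734 - 1.792) = 0.3005
  grad(y) = 8.005, v = y - alpha*grad = -0.0765
  prox(v) = soft_thresh(-0.0765, 0.0391) = -0.0374
f(x_2) = 5*(-0.0374)^2 + 5*(-0.0374) + 0.83*|-0.0374| = -0.1491


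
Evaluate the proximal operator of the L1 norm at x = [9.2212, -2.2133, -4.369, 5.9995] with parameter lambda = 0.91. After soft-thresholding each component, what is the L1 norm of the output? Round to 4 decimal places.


Soft-thresholding with lambda = 0.91:
prox(9.2212) = sign(9.2212)*max(|9.2212| - 0.91, 0) = 8.3112
prox(-2.2133) = sign(-2.2133)*max(|-2.2133| - 0.91, 0) = -1.3033
prox(-4.369) = sign(-4.369)*max(|-4.369| - 0.91, 0) = -3.459
prox(5.9995) = sign(5.9995)*max(|5.9995| - 0.91, 0) = 5.0895
prox(x) = [8.3112, -1.3033, -3.459, 5.0895]
||prox(x)||_1 = 8.3112 + 1.3033 + 3.459 + 5.0895 = 18.163


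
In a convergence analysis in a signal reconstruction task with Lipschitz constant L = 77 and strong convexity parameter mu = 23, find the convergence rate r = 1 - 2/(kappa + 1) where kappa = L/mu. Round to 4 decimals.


Step 1: Compute the condition number.
kappa = L/mu = 77/23 = 3.3478
Step 2: Compute the convergence rate.
r = 1 - 2/(kappa + 1) = 1 - 2*mu/(L + mu) = (L - mu)/(L + mu) = 54/100 = 0.54


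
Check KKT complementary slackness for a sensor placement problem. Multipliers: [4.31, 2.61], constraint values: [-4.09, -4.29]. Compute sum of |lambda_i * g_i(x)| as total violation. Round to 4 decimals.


KKT complementary slackness check:
lambda_1 * g_1 = 4.31 * -4.09 = -17.6279
lambda_2 * g_2 = 2.61 * -4.29 = -11.1969
Total violation = 17.6279 + 11.1969 = 28.8248


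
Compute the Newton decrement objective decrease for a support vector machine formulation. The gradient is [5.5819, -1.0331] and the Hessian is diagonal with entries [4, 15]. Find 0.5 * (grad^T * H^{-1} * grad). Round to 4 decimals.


Step 1: H is diagonal, so H^(-1) * g = [1.3955, -0.0689].
Step 2: g^T H^(-1) g = sum_i g_i^2 / H_ii
  = (5.5819)^2/4 + (-1.0331)^2/15
  = 7.7894 + 0.0712 = 7.8606
Step 3: Objective decrease = 0.5 * g^T H^(-1) g = 3.9303


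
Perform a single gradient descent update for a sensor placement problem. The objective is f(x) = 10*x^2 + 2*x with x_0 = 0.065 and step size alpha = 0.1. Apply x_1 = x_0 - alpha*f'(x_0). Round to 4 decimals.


We compute the gradient at x_0 and apply the update.
f'(x) = 20*x + 2
f'(0.065) = 20*0.065 + 2 = 3.3
x_1 = 0.065 - 0.1*3.3 = -0.265


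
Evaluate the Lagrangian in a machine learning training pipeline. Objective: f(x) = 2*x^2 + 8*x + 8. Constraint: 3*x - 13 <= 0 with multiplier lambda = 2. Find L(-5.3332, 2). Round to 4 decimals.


Step 1: Evaluate f(x).
f(-5.3332) = 2*(-5.3332)^2 + 8*(-5.3332) + 8 = 22.2204
Step 2: Evaluate g(x).
g(-5.3332) = 3*-5.3332 - 13 = -28.9996
Step 3: Compute Lagrangian.
L = 22.2204 + 2*-28.9996 = -35.7788


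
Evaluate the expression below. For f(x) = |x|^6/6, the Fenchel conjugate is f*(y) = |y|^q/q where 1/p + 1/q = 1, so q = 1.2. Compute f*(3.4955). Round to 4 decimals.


The conjugate exponent q satisfies 1/p + 1/q = 1.
p = 6, so q = 6/(6 - 1) = 1.2
|y|^q = 3.4955^1.2 = 4.4896
f*(3.4955) = 4.4896 / 1.2 = 3.7414


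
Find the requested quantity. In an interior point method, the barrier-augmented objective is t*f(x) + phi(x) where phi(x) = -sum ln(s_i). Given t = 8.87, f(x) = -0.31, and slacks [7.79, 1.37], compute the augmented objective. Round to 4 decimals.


Step 1: Compute log-barrier.
ln values: [2.0528, 0.3148]
phi = -(2.0528 + 0.3148) = -2.3677
Step 2: Compute augmented objective.
t*f(x) = 8.87*-0.31 = -2.7497
Total = -2.7497 - 2.3677 = -5.1174


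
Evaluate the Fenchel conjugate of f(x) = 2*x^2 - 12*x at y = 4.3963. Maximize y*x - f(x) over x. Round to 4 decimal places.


f*(y) = sup_x {y*x - a*x^2 - b*x} = sup_x {(y-b)*x - a*x^2}
FOC: (y - b) - 2a*x = 0 => x* = (y - b)/(2a)
x* = (4.3963 + 12)/(2*2) = 4.0991
f*(4.3963) = (y-b)^2/(4a) = (4.3963 + 12)^2/(4*2)
= 268.8387/8 = 33.6048


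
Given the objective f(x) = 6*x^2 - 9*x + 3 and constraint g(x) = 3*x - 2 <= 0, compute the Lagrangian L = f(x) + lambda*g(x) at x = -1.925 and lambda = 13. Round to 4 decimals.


Step 1: Evaluate f(x).
f(-1.925) = 6*(-1.925)^2 - 9*(-1.925) + 3 = 42.5588
Step 2: Evaluate g(x).
g(-1.925) = 3*-1.925 - 2 = -7.775
Step 3: Compute Lagrangian.
L = 42.5588 + 13*-7.775 = -58.5163


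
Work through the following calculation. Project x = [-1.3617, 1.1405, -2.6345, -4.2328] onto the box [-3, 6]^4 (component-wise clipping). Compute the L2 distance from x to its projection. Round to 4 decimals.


Project each component onto [-3, 6].
clip(-1.3617) = -1.3617, clip(1.1405) = 1.1405, clip(-2.6345) = -2.6345, clip(-4.2328) = -3.0
Projection = [-1.3617, 1.1405, -2.6345, -3.0]
Squared diffs: [0.0, 0.0, 0.0, 1.5198]
Distance = sqrt(1.5198) = 1.2328


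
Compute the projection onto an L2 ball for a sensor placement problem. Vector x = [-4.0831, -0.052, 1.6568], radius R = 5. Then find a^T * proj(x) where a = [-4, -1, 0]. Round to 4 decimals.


Step 1: Compute ||x|| (intermediates to 6 decimals).
||x|| = sqrt((-4.0831)^2 + (-0.052)^2 + 1.6568^2) = 4.406744
Step 2: Project.
Since ||x|| <= R, proj = x (no scaling needed).
proj(x) = [-4.0831, -0.052, 1.6568]
Step 3: Dot product.
a^T * proj(x) = -4*(-4.0831) - 1*(-0.052) + 0*1.6568 = 16.3844


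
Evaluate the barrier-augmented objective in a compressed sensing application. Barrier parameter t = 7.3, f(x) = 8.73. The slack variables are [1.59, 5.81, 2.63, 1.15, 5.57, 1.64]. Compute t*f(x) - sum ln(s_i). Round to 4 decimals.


Step 1: Compute log-barrier.
ln values: [0.4637, 1.7596, 0.967, 0.1398, 1.7174, 0.4947]
phi = -(0.4637 + 1.7596 + 0.967 + 0.1398 + 1.7174 + 0.4947) = -5.5422
Step 2: Compute augmented objective.
t*f(x) = 7.3*8.73 = 63.729
Total = 63.729 - 5.5422 = 58.1868


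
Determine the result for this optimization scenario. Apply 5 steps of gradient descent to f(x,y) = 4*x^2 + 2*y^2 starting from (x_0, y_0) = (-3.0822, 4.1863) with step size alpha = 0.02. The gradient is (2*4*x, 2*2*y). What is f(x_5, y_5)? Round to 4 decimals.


Gradient descent on f(x,y) = 4*x^2 + 2*y^2.
Starting point: (-3.0822, 4.1863), alpha = 0.02
Step 1: grad_x = 2*4*-3.0822 = -24.6576, grad_y = 2*2*4.1863 = 16.7452
  x_1 = -3.0822 - 0.02*-24.6576 = -2.589
  y_1 = 4.1863 - 0.02*16.7452 = 3.8514
Step 2: grad_x = 2*4*-2.589 = -20.7124, grad_y = 2*2*3.8514 = 15.4056
  x_2 = -2.589 - 0.02*-20.7124 = -2.1748
  y_2 = 3.8514 - 0.02*15.4056 = 3.5433
Step 3: grad_x = 2*4*-2.1748 = -17.3984, grad_y = 2*2*3.5433 = 14.1731
  x_3 = -2.1748 - 0.02*-17.3984 = -1.8268
  y_3 = 3.5433 - 0.02*14.1731 = 3.2598
Step 4: grad_x = 2*4*-1.8268 = -14.6147, grad_y = 2*2*3.2598 = 13.0393
  x_4 = -1.8268 - 0.02*-14.6147 = -1.5345
  y_4 = 3.2598 - 0.02*13.0393 = 2.999
Step 5: grad_x = 2*4*-1.5345 = -12.2763, grad_y = 2*2*2.999 = 11.9961
  x_5 = -1.5345 - 0.02*-12.2763 = -1.289
  y_5 = 2.999 - 0.02*11.9961 = 2.7591
f(-1.289, 2.7591) = 4*(-1.289)^2 + 2*2.7591^2 = 21.8716


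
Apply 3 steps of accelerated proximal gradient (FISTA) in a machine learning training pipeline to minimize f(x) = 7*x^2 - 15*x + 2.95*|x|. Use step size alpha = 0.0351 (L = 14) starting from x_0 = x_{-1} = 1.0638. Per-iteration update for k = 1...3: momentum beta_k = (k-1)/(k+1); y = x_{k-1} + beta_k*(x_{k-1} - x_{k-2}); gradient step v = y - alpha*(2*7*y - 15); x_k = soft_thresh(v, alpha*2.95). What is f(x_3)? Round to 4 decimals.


FISTA on f(x) = 7*x^2 - 15*x + 2.95*|x|
L = 14, alpha = 0.0351
Iteration 1: beta = 0.0, y = 1.0638 + 0.0*(1.0638 - 1.0638) = 1.0638
  grad(y) = -0.1068, v = y - alpha*grad = 1.0675
  prox(v) = soft_thresh(1.0675, 0.1035) = 0.964
Iteration 2: beta = 0.3333, y = 0.964 + 0.3333*(0.964 - 1.0638) = 0.9307
  grad(y) = -1.9697, v = y - alpha*grad = 0.9999
  prox(v) = soft_thresh(0.9999, 0.1035) = 0.8963
Iteration 3: beta = 0.5, y = 0.8963 + 0.5*(0.8963 - 0.964) = 0.8625
  grad(y) = -2.9251, v = y - alpha*grad = 0.9652
  prox(v) = soft_thresh(0.9652, 0.1035) = 0.8616
f(x_3) = 7*0.8616^2 - 15*0.8616 + 2.95*|0.8616| = -5.1858


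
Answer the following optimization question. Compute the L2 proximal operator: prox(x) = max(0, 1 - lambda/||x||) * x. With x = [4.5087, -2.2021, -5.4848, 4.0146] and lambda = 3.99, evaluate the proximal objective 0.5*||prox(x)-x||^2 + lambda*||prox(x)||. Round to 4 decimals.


Step 1: Compute ||x||.
||x|| = 8.4485
Step 2: Compute scaling factor.
scale = max(0, 1 - 3.99/8.4485) = 0.5277
Step 3: prox(x) = [2.3794, -1.1621, -2.8945, 2.1186]
||prox(x)|| = 4.4585
Step 4: Proximal objective.
0.5*||prox-x||^2 = 7.9601
lambda*||prox|| = 17.7894
Total = 25.7496


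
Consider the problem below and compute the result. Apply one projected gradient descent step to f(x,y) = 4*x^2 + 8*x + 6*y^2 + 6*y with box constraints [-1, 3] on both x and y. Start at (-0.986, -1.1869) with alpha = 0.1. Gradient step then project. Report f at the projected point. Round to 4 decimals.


Step 1: Compute gradient at (-0.986, -1.1869).
grad_x = 2*4*-0.986 + 8 = 0.112
grad_y = 2*6*-1.1869 + 6 = -8.2428
Step 2: Gradient step.
x_raw = -0.986 - 0.1*0.112 = -0.9972
y_raw = -1.1869 - 0.1*-8.2428 = -0.3626
Step 3: Project onto [-1, 3].
x_proj = clip(-0.9972) = -0.9972
y_proj = clip(-0.3626) = -0.3626
Step 4: Evaluate f.
f(-0.9972, -0.3626) = -5.3867


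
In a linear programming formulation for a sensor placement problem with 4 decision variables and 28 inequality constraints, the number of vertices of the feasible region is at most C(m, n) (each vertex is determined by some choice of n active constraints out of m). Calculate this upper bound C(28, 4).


Each vertex corresponds to some choice of n active constraints out of m, so the number of vertices is at most C(m, n) = m! / (n!(m-n)!).
m = 28, n = 4
Numerator: 28 * 27 * 26 * 25
Denominator: 4! = 24
C(28, 4) = 20475


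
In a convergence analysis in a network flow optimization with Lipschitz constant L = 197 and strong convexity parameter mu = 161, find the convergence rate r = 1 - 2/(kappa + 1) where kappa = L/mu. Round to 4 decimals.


Step 1: Compute the condition number.
kappa = L/mu = 197/161 = 1.2236
Step 2: Compute the convergence rate.
r = 1 - 2/(kappa + 1) = 1 - 2*mu/(L + mu) = (L - mu)/(L + mu) = 36/358 = 0.1006


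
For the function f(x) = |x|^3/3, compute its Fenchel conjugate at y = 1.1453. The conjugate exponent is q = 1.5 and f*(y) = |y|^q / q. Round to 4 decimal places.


The conjugate exponent q satisfies 1/p + 1/q = 1.
p = 3, so q = 3/(3 - 1) = 1.5
|y|^q = 1.1453^1.5 = 1.2257
f*(1.1453) = 1.2257 / 1.5 = 0.8171


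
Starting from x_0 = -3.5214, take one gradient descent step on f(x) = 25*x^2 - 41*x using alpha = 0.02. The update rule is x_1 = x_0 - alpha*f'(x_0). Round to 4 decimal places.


We compute the gradient at x_0 and apply the update.
f'(x) = 50*x - 41
f'(-3.5214) = 50*-3.5214 - 41 = -217.07
x_1 = -3.5214 - 0.02*-217.07 = 0.82


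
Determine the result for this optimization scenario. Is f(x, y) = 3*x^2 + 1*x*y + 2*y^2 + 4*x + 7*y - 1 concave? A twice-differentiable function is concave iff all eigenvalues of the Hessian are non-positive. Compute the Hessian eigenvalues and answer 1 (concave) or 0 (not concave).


The Hessian of f(x,y) = 3*x^2 + 1*x*y + 2*y^2 + 4*x + 7*y - 1 is:
H = [[6, 1], [1, 4]]
Trace = 6 + 4 = 10
Determinant = 6*4 - (1)^2 = 23
Discriminant = (10)^2 - 4*23 = 8.0
Eigenvalues: lambda_1 = 3.5858, lambda_2 = 6.4142
The function is not concave.

0


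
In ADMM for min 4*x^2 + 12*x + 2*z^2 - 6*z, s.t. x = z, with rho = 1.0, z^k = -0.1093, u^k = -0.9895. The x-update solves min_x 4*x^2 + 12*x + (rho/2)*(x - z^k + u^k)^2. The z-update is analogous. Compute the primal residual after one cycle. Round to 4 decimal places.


ADMM iteration with rho = 1.0, z^k = -0.1093, u^k = -0.9895
Step 1: x-update.
Minimize 4*x^2 + 12*x + (1.0/2)*(x + 0.1093 - 0.9895)^2
FOC: (2*4 + 1.0)*x = -12 + 1.0*(-0.1093 + 0.9895)
x^{k+1} = -1.2355
Step 2: z-update.
Minimize 2*z^2 - 6*z + (1.0/2)*(-1.2355 - z - 0.9895)^2
FOC: (2*2 + 1.0)*z = 6 + 1.0*(-1.2355 - 0.9895)
z^{k+1} = 0.755
Step 3: u-update.
u^{k+1} = -0.9895 - 1.2355 - 0.755 = -2.98
Step 4: Primal residual = |-1.2355 - 0.755| = 1.9905


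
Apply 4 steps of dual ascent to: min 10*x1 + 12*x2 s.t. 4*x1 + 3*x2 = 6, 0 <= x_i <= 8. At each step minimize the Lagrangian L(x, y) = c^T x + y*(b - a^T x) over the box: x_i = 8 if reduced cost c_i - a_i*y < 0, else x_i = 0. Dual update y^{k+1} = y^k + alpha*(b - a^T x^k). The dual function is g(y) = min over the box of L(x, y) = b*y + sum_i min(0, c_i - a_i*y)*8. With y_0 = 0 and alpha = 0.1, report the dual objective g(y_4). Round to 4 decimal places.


Dual ascent for LP: min 10*x1 + 12*x2, 4*x1 + 3*x2 = 6, 0 <= x_i <= 8
Step 1: y^k = 0.0, reduced costs: (10.0, 12.0)
  x^k = (0.0, 0.0), subgradient = b - a^T x = 6.0
  y^{k+1} = 0.0 + 0.1*6.0 = 0.6
Step 2: y^k = 0.6, reduced costs: (7.6, 10.2)
  x^k = (0.0, 0.0), subgradient = b - a^T x = 6.0
  y^{k+1} = 0.6 + 0.1*6.0 = 1.2
Step 3: y^k = 1.2, reduced costs: (5.2, 8.4)
  x^k = (0.0, 0.0), subgradient = b - a^T x = 6.0
  y^{k+1} = 1.2 + 0.1*6.0 = 1.8
Step 4: y^k = 1.8, reduced costs: (2.8, 6.6)
  x^k = (0.0, 0.0), subgradient = b - a^T x = 6.0
  y^{k+1} = 1.8 + 0.1*6.0 = 2.4
Dual objective at y_4 = 2.4: reduced costs (0.4, 4.8), box minimizer x = (0.0, 0.0)
g(y_4) = b*y + (c1 - a1*y)*x1 + (c2 - a2*y)*x2 = 6*2.4 + 0.4*0.0 + 4.8*0.0 = 14.4 + 0.0 + 0.0 = 14.4


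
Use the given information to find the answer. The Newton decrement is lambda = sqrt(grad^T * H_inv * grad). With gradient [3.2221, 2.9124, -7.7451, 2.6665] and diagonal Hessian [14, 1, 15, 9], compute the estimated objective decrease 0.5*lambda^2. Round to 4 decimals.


Step 1: H is diagonal, so H^(-1) * g = [0.2302, 2.9124, -0.5163, 0.2963].
Step 2: g^T H^(-1) g = sum_i g_i^2 / H_ii
  = (3.2221)^2/14 + (2.9124)^2/1 + (-7.7451)^2/15 + (2.6665)^2/9
  = 0.7416 + 8.4821 + 3.9991 + 0.79 = 14.0128
Step 3: Objective decrease = 0.5 * g^T H^(-1) g = 7.0064


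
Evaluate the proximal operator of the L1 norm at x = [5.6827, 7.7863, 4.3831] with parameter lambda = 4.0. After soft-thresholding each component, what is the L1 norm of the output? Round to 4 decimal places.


Soft-thresholding with lambda = 4.0:
prox(5.6827) = sign(5.6827)*max(|5.6827| - 4.0, 0) = 1.6827
prox(7.7863) = sign(7.7863)*max(|7.7863| - 4.0, 0) = 3.7863
prox(4.3831) = sign(4.3831)*max(|4.3831| - 4.0, 0) = 0.3831
prox(x) = [1.6827, 3.7863, 0.3831]
||prox(x)||_1 = 1.6827 + 3.7863 + 0.3831 = 5.8521
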